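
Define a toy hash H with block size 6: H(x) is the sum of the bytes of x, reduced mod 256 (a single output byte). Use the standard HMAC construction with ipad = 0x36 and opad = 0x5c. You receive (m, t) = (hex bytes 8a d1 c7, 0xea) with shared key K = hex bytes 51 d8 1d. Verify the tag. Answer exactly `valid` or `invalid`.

invalid

Key hex bytes 51 d8 1d is 3 bytes ≤ B = 6; zero-pad to 6 bytes: K' = 51 d8 1d 00 00 00.
K' ⊕ ipad = 67 ee 2b 36 36 36; K' ⊕ opad = 0d 84 41 5c 5c 5c.
Inner hash: sum = 103+238+43+54+54+54+138+209+199 = 1092; mod 256 = 68 → 44.
Outer hash (recomputed tag): sum = 13+132+65+92+92+92+68 = 554; mod 256 = 42 → 2a.
Recomputed tag = 2a; claimed = ea → mismatch.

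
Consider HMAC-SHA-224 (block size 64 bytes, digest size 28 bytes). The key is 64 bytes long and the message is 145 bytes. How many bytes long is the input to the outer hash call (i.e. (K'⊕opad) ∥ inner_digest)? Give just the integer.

92

Key is 64 ≤ 64 bytes, zero-padded: |K'| = 64.
Outer input = (K'⊕opad) ∥ H(inner) → 64 + 28 = 92 bytes.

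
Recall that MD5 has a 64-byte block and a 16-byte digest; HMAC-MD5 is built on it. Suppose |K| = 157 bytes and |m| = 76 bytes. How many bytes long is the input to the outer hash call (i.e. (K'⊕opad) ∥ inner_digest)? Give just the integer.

80

Key is 157 > 64 bytes, so it is hashed to 16 bytes then zero-padded to 64: |K'| = 64.
Outer input = (K'⊕opad) ∥ H(inner) → 64 + 16 = 80 bytes.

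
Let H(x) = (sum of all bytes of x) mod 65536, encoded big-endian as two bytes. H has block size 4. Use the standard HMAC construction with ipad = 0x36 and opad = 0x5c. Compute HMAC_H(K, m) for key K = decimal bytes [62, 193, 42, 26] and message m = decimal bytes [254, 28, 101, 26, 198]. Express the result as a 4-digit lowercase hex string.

0264

Key decimal bytes [62, 193, 42, 26] = 3e c1 2a 1a is exactly B = 4 bytes: K' = 3e c1 2a 1a.
K' ⊕ ipad = 08 f7 1c 2c.  K' ⊕ opad = 62 9d 76 46.
Inner input = (K'⊕ipad) ∥ m = 08 f7 1c 2c ∥ fe 1c 65 1a c6.
Inner hash: sum = 8+247+28+44+254+28+101+26+198 = 934 → 03 a6.
Outer input = (K'⊕opad) ∥ inner = 62 9d 76 46 ∥ 03 a6.
Outer hash (tag): sum = 98+157+118+70+3+166 = 612 → 02 64.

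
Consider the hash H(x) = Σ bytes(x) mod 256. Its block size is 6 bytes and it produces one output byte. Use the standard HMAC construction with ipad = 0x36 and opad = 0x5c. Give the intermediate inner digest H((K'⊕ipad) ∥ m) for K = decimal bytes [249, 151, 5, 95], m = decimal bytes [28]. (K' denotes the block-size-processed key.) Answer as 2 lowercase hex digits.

Key decimal bytes [249, 151, 5, 95] = f9 97 05 5f is 4 bytes ≤ B = 6; zero-pad to 6 bytes: K' = f9 97 05 5f 00 00.
K' ⊕ ipad = cf a1 33 69 36 36.
Inner input = cf a1 33 69 36 36 ∥ 1c.
Inner hash: sum = 207+161+51+105+54+54+28 = 660; mod 256 = 148 → 94.

94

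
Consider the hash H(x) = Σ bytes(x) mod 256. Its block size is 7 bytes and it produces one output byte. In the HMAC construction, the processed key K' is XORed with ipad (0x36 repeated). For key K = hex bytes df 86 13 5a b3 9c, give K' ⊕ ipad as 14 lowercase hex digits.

Key hex bytes df 86 13 5a b3 9c is 6 bytes ≤ B = 7; zero-pad to 7 bytes: K' = df 86 13 5a b3 9c 00.
XOR each byte with 0x36: df⊕36=e9, 86⊕36=b0, 13⊕36=25, 5a⊕36=6c, b3⊕36=85, 9c⊕36=aa, 00⊕36=36.

e9b0256c85aa36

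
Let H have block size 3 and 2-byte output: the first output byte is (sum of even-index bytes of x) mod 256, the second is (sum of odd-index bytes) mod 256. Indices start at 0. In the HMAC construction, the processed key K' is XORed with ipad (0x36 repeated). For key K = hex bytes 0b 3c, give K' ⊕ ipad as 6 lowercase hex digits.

3d0a36

Key hex bytes 0b 3c is 2 bytes ≤ B = 3; zero-pad to 3 bytes: K' = 0b 3c 00.
XOR each byte with 0x36: 0b⊕36=3d, 3c⊕36=0a, 00⊕36=36.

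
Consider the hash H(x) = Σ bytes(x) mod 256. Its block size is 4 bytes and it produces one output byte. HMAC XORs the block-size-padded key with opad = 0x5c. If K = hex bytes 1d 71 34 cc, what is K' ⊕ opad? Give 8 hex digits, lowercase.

412d6890

Key hex bytes 1d 71 34 cc is exactly B = 4 bytes: K' = 1d 71 34 cc.
XOR each byte with 0x5c: 1d⊕5c=41, 71⊕5c=2d, 34⊕5c=68, cc⊕5c=90.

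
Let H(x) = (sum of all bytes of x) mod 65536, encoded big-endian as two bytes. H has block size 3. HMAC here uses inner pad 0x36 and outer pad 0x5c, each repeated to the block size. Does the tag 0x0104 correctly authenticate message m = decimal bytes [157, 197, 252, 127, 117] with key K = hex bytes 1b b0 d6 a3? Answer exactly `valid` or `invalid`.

valid

Key hex bytes 1b b0 d6 a3 is 4 bytes > B = 3, so hash it first: H(key) = 02 44, then zero-pad to 3 bytes: K' = 02 44 00.
K' ⊕ ipad = 34 72 36; K' ⊕ opad = 5e 18 5c.
Inner hash: sum = 52+114+54+157+197+252+127+117 = 1070 → 04 2e.
Outer hash (recomputed tag): sum = 94+24+92+4+46 = 260 → 01 04.
Recomputed tag = 0104; claimed = 0104 → match.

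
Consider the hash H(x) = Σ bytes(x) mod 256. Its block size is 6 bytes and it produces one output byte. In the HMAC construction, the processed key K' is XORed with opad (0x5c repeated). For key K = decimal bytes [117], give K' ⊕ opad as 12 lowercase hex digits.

295c5c5c5c5c

Key decimal bytes [117] = 75 is 1 byte ≤ B = 6; zero-pad to 6 bytes: K' = 75 00 00 00 00 00.
XOR each byte with 0x5c: 75⊕5c=29, 00⊕5c=5c, 00⊕5c=5c, 00⊕5c=5c, 00⊕5c=5c, 00⊕5c=5c.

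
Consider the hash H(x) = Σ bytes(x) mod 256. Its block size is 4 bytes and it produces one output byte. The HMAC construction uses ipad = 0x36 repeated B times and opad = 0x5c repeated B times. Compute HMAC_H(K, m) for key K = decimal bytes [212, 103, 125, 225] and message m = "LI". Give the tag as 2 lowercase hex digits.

Key decimal bytes [212, 103, 125, 225] = d4 67 7d e1 is exactly B = 4 bytes: K' = d4 67 7d e1.
K' ⊕ ipad = e2 51 4b d7.  K' ⊕ opad = 88 3b 21 bd.
Inner input = (K'⊕ipad) ∥ m = e2 51 4b d7 ∥ 4c 49.
Inner hash: sum = 226+81+75+215+76+73 = 746; mod 256 = 234 → ea.
Outer input = (K'⊕opad) ∥ inner = 88 3b 21 bd ∥ ea.
Outer hash (tag): sum = 136+59+33+189+234 = 651; mod 256 = 139 → 8b.

8b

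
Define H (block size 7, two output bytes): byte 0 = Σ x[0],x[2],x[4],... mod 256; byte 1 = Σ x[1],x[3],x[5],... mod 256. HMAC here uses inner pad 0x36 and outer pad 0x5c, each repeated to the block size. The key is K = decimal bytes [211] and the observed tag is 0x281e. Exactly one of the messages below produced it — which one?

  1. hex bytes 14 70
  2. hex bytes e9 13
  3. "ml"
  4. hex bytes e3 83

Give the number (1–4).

4

Key decimal bytes [211] = d3 is 1 byte ≤ B = 7; zero-pad to 7 bytes: K' = d3 00 00 00 00 00 00.
K' ⊕ ipad = e5 36 36 36 36 36 36; K' ⊕ opad = 8f 5c 5c 5c 5c 5c 5c.
m1: inner = H(e5 36 36 36 36 36 36 14 70) = f7 b6; tag = H(8f 5c 5c 5c 5c 5c 5c f7 b6) = 590b
m2: inner = H(e5 36 36 36 36 36 36 e9 13) = 9a 8b; tag = H(8f 5c 5c 5c 5c 5c 5c 9a 8b) = 2eae
m3: inner = H(e5 36 36 36 36 36 36 6d 6c) = f3 0f; tag = H(8f 5c 5c 5c 5c 5c 5c f3 0f) = b207
m4: inner = H(e5 36 36 36 36 36 36 e3 83) = 0a 85; tag = H(8f 5c 5c 5c 5c 5c 5c 0a 85) = 281e ← matches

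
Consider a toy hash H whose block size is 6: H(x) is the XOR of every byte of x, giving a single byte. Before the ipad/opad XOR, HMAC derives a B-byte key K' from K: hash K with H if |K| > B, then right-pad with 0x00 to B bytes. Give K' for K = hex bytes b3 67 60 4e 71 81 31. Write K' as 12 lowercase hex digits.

|K| = 7 > B = 6, so first hash the key.
H(K): XOR b3⊕67⊕60⊕4e⊕71⊕81⊕31 = 3b.
Zero-pad H(K) = 3b to 6 bytes: K' = 3b 00 00 00 00 00.

3b0000000000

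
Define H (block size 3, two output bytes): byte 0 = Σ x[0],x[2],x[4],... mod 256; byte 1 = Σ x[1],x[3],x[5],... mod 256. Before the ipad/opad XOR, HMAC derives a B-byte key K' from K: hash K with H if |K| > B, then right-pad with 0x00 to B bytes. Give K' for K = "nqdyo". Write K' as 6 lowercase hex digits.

41ea00

|K| = 5 > B = 3, so first hash the key.
H(K): even-index sum = 321 mod 256 = 65; odd-index sum = 234 mod 256 = 234 → 41 ea.
Zero-pad H(K) = 41 ea to 3 bytes: K' = 41 ea 00.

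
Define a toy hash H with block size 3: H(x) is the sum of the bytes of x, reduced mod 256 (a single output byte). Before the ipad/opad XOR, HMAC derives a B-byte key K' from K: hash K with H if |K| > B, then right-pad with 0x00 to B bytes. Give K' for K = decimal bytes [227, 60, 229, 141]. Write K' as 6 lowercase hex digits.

|K| = 4 > B = 3, so first hash the key.
H(K): sum = 227+60+229+141 = 657; mod 256 = 145 → 91.
Zero-pad H(K) = 91 to 3 bytes: K' = 91 00 00.

910000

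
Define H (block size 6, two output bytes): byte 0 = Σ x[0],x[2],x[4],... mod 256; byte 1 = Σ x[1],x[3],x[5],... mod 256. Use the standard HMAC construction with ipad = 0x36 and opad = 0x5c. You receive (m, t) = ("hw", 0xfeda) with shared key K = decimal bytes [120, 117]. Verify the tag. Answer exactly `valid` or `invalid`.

Key decimal bytes [120, 117] = 78 75 is 2 bytes ≤ B = 6; zero-pad to 6 bytes: K' = 78 75 00 00 00 00.
K' ⊕ ipad = 4e 43 36 36 36 36; K' ⊕ opad = 24 29 5c 5c 5c 5c.
Inner hash: even-index sum = 290 mod 256 = 34; odd-index sum = 294 mod 256 = 38 → 22 26.
Outer hash (recomputed tag): even-index sum = 254 mod 256 = 254; odd-index sum = 263 mod 256 = 7 → fe 07.
Recomputed tag = fe07; claimed = feda → mismatch.

invalid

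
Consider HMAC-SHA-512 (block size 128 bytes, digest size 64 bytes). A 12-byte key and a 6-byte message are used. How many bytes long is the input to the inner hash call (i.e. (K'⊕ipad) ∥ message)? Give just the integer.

134

Key is 12 ≤ 128 bytes, zero-padded: |K'| = 128.
Inner input = (K'⊕ipad) ∥ m → 128 + 6 = 134 bytes.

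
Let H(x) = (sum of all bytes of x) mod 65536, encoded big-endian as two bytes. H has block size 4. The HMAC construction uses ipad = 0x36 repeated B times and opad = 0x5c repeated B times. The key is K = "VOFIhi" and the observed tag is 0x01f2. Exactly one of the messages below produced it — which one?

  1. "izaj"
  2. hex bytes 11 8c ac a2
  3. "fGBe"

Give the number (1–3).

Key "VOFIhi" = 56 4f 46 49 68 69 is 6 bytes > B = 4, so hash it first: H(key) = 02 05, then zero-pad to 4 bytes: K' = 02 05 00 00.
K' ⊕ ipad = 34 33 36 36; K' ⊕ opad = 5e 59 5c 5c.
m1: inner = H(34 33 36 36 69 7a 61 6a) = 02 81; tag = H(5e 59 5c 5c 02 81) = 01f2 ← matches
m2: inner = H(34 33 36 36 11 8c ac a2) = 02 be; tag = H(5e 59 5c 5c 02 be) = 022f
m3: inner = H(34 33 36 36 66 47 42 65) = 02 27; tag = H(5e 59 5c 5c 02 27) = 0198

1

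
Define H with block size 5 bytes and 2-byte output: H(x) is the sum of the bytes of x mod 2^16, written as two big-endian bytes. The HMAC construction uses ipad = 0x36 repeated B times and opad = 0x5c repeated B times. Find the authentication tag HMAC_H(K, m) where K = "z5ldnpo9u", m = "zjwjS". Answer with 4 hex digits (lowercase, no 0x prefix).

01d7

Key "z5ldnpo9u" = 7a 35 6c 64 6e 70 6f 39 75 is 9 bytes > B = 5, so hash it first: H(key) = 03 7a, then zero-pad to 5 bytes: K' = 03 7a 00 00 00.
K' ⊕ ipad = 35 4c 36 36 36.  K' ⊕ opad = 5f 26 5c 5c 5c.
Inner input = (K'⊕ipad) ∥ m = 35 4c 36 36 36 ∥ 7a 6a 77 6a 53.
Inner hash: sum = 53+76+54+54+54+122+106+119+106+83 = 827 → 03 3b.
Outer input = (K'⊕opad) ∥ inner = 5f 26 5c 5c 5c ∥ 03 3b.
Outer hash (tag): sum = 95+38+92+92+92+3+59 = 471 → 01 d7.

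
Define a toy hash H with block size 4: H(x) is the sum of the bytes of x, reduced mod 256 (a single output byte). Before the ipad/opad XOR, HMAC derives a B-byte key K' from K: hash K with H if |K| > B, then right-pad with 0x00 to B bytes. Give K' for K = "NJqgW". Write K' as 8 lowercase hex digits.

|K| = 5 > B = 4, so first hash the key.
H(K): sum = 78+74+113+103+87 = 455; mod 256 = 199 → c7.
Zero-pad H(K) = c7 to 4 bytes: K' = c7 00 00 00.

c7000000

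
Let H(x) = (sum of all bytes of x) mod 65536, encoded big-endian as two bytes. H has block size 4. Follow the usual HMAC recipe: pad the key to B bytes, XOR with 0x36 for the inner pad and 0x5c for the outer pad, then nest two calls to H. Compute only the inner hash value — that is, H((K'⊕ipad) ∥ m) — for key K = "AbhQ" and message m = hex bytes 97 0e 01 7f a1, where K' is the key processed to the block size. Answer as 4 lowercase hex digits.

0356

Key "AbhQ" = 41 62 68 51 is exactly B = 4 bytes: K' = 41 62 68 51.
K' ⊕ ipad = 77 54 5e 67.
Inner input = 77 54 5e 67 ∥ 97 0e 01 7f a1.
Inner hash: sum = 119+84+94+103+151+14+1+127+161 = 854 → 03 56.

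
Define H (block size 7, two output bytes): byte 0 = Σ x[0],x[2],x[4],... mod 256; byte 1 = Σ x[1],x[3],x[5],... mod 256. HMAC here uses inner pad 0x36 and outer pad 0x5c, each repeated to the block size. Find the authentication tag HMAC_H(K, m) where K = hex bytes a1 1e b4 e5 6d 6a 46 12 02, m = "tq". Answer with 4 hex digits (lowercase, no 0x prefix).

932a

Key hex bytes a1 1e b4 e5 6d 6a 46 12 02 is 9 bytes > B = 7, so hash it first: H(key) = 0a 7f, then zero-pad to 7 bytes: K' = 0a 7f 00 00 00 00 00.
K' ⊕ ipad = 3c 49 36 36 36 36 36.  K' ⊕ opad = 56 23 5c 5c 5c 5c 5c.
Inner input = (K'⊕ipad) ∥ m = 3c 49 36 36 36 36 36 ∥ 74 71.
Inner hash: even-index sum = 335 mod 256 = 79; odd-index sum = 297 mod 256 = 41 → 4f 29.
Outer input = (K'⊕opad) ∥ inner = 56 23 5c 5c 5c 5c 5c ∥ 4f 29.
Outer hash (tag): even-index sum = 403 mod 256 = 147; odd-index sum = 298 mod 256 = 42 → 93 2a.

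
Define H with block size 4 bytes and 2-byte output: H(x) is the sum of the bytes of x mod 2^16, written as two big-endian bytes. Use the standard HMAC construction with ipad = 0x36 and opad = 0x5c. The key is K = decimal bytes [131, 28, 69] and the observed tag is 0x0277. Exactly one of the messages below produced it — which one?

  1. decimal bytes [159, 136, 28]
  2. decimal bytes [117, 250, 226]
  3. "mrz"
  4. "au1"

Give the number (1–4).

Key decimal bytes [131, 28, 69] = 83 1c 45 is 3 bytes ≤ B = 4; zero-pad to 4 bytes: K' = 83 1c 45 00.
K' ⊕ ipad = b5 2a 73 36; K' ⊕ opad = df 40 19 5c.
m1: inner = H(b5 2a 73 36 9f 88 1c) = 02 cb; tag = H(df 40 19 5c 02 cb) = 0261
m2: inner = H(b5 2a 73 36 75 fa e2) = 03 d9; tag = H(df 40 19 5c 03 d9) = 0270
m3: inner = H(b5 2a 73 36 6d 72 7a) = 02 e1; tag = H(df 40 19 5c 02 e1) = 0277 ← matches
m4: inner = H(b5 2a 73 36 61 75 31) = 02 8f; tag = H(df 40 19 5c 02 8f) = 0225

3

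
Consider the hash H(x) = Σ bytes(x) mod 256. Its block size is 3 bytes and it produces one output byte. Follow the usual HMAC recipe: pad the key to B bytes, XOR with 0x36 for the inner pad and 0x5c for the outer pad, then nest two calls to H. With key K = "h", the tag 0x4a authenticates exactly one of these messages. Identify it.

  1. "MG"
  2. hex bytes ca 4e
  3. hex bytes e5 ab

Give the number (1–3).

1

Key "h" = 68 is 1 byte ≤ B = 3; zero-pad to 3 bytes: K' = 68 00 00.
K' ⊕ ipad = 5e 36 36; K' ⊕ opad = 34 5c 5c.
m1: inner = H(5e 36 36 4d 47) = 5e; tag = H(34 5c 5c 5e) = 4a ← matches
m2: inner = H(5e 36 36 ca 4e) = e2; tag = H(34 5c 5c e2) = ce
m3: inner = H(5e 36 36 e5 ab) = 5a; tag = H(34 5c 5c 5a) = 46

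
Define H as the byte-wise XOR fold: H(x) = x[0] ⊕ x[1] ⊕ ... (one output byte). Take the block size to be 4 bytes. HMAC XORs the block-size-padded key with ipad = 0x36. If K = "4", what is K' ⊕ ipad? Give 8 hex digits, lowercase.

Key "4" = 34 is 1 byte ≤ B = 4; zero-pad to 4 bytes: K' = 34 00 00 00.
XOR each byte with 0x36: 34⊕36=02, 00⊕36=36, 00⊕36=36, 00⊕36=36.

02363636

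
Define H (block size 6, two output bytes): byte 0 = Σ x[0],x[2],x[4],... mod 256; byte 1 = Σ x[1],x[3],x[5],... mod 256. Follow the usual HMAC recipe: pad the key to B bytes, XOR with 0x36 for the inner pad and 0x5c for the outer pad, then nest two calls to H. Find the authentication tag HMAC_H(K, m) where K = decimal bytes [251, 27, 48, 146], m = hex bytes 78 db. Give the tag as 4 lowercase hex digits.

f053

Key decimal bytes [251, 27, 48, 146] = fb 1b 30 92 is 4 bytes ≤ B = 6; zero-pad to 6 bytes: K' = fb 1b 30 92 00 00.
K' ⊕ ipad = cd 2d 06 a4 36 36.  K' ⊕ opad = a7 47 6c ce 5c 5c.
Inner input = (K'⊕ipad) ∥ m = cd 2d 06 a4 36 36 ∥ 78 db.
Inner hash: even-index sum = 385 mod 256 = 129; odd-index sum = 482 mod 256 = 226 → 81 e2.
Outer input = (K'⊕opad) ∥ inner = a7 47 6c ce 5c 5c ∥ 81 e2.
Outer hash (tag): even-index sum = 496 mod 256 = 240; odd-index sum = 595 mod 256 = 83 → f0 53.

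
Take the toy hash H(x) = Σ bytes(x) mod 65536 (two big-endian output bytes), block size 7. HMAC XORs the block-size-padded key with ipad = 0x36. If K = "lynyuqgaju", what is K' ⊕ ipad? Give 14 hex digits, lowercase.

Key "lynyuqgaju" = 6c 79 6e 79 75 71 67 61 6a 75 is 10 bytes > B = 7, so hash it first: H(key) = 04 59, then zero-pad to 7 bytes: K' = 04 59 00 00 00 00 00.
XOR each byte with 0x36: 04⊕36=32, 59⊕36=6f, 00⊕36=36, 00⊕36=36, 00⊕36=36, 00⊕36=36, 00⊕36=36.

326f3636363636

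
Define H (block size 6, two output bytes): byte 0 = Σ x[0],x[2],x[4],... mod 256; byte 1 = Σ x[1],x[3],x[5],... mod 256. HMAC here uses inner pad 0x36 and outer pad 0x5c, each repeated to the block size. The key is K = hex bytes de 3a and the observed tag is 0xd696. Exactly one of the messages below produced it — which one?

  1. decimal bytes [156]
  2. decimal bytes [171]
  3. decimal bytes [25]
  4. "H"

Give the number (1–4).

Key hex bytes de 3a is 2 bytes ≤ B = 6; zero-pad to 6 bytes: K' = de 3a 00 00 00 00.
K' ⊕ ipad = e8 0c 36 36 36 36; K' ⊕ opad = 82 66 5c 5c 5c 5c.
m1: inner = H(e8 0c 36 36 36 36 9c) = f0 78; tag = H(82 66 5c 5c 5c 5c f0 78) = 2a96
m2: inner = H(e8 0c 36 36 36 36 ab) = ff 78; tag = H(82 66 5c 5c 5c 5c ff 78) = 3996
m3: inner = H(e8 0c 36 36 36 36 19) = 6d 78; tag = H(82 66 5c 5c 5c 5c 6d 78) = a796
m4: inner = H(e8 0c 36 36 36 36 48) = 9c 78; tag = H(82 66 5c 5c 5c 5c 9c 78) = d696 ← matches

4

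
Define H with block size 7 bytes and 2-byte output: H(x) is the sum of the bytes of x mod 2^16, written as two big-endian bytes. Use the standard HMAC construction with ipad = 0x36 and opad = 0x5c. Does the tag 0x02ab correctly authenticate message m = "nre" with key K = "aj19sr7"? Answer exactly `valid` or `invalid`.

Key "aj19sr7" = 61 6a 31 39 73 72 37 is exactly B = 7 bytes: K' = 61 6a 31 39 73 72 37.
K' ⊕ ipad = 57 5c 07 0f 45 44 01; K' ⊕ opad = 3d 36 6d 65 2f 2e 6b.
Inner hash: sum = 87+92+7+15+69+68+1+110+114+101 = 664 → 02 98.
Outer hash (recomputed tag): sum = 61+54+109+101+47+46+107+2+152 = 679 → 02 a7.
Recomputed tag = 02a7; claimed = 02ab → mismatch.

invalid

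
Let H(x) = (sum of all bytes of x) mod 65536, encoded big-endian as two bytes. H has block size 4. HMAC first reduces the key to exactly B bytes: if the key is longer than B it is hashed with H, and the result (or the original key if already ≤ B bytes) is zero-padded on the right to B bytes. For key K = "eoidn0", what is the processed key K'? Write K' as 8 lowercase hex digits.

|K| = 6 > B = 4, so first hash the key.
H(K): sum = 101+111+105+100+110+48 = 575 → 02 3f.
Zero-pad H(K) = 02 3f to 4 bytes: K' = 02 3f 00 00.

023f0000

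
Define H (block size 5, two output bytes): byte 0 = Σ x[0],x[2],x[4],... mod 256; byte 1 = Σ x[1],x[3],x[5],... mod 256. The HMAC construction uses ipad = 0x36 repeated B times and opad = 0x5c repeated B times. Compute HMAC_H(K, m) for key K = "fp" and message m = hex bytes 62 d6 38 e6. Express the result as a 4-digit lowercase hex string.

Key "fp" = 66 70 is 2 bytes ≤ B = 5; zero-pad to 5 bytes: K' = 66 70 00 00 00.
K' ⊕ ipad = 50 46 36 36 36.  K' ⊕ opad = 3a 2c 5c 5c 5c.
Inner input = (K'⊕ipad) ∥ m = 50 46 36 36 36 ∥ 62 d6 38 e6.
Inner hash: even-index sum = 632 mod 256 = 120; odd-index sum = 278 mod 256 = 22 → 78 16.
Outer input = (K'⊕opad) ∥ inner = 3a 2c 5c 5c 5c ∥ 78 16.
Outer hash (tag): even-index sum = 264 mod 256 = 8; odd-index sum = 256 mod 256 = 0 → 08 00.

0800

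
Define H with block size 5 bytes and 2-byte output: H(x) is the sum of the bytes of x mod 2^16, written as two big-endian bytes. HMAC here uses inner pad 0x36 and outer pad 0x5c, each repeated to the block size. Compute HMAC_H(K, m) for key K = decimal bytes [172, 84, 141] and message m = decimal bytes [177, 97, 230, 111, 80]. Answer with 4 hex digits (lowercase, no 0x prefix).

035f

Key decimal bytes [172, 84, 141] = ac 54 8d is 3 bytes ≤ B = 5; zero-pad to 5 bytes: K' = ac 54 8d 00 00.
K' ⊕ ipad = 9a 62 bb 36 36.  K' ⊕ opad = f0 08 d1 5c 5c.
Inner input = (K'⊕ipad) ∥ m = 9a 62 bb 36 36 ∥ b1 61 e6 6f 50.
Inner hash: sum = 154+98+187+54+54+177+97+230+111+80 = 1242 → 04 da.
Outer input = (K'⊕opad) ∥ inner = f0 08 d1 5c 5c ∥ 04 da.
Outer hash (tag): sum = 240+8+209+92+92+4+218 = 863 → 03 5f.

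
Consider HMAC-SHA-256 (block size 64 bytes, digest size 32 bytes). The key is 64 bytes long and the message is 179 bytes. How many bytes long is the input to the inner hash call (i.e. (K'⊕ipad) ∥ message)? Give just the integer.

243

Key is 64 ≤ 64 bytes, zero-padded: |K'| = 64.
Inner input = (K'⊕ipad) ∥ m → 64 + 179 = 243 bytes.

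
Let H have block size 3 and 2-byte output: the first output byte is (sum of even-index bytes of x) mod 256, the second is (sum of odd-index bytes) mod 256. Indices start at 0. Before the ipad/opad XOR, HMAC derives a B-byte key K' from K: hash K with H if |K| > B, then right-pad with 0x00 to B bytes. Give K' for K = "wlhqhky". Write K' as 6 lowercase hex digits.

|K| = 7 > B = 3, so first hash the key.
H(K): even-index sum = 448 mod 256 = 192; odd-index sum = 328 mod 256 = 72 → c0 48.
Zero-pad H(K) = c0 48 to 3 bytes: K' = c0 48 00.

c04800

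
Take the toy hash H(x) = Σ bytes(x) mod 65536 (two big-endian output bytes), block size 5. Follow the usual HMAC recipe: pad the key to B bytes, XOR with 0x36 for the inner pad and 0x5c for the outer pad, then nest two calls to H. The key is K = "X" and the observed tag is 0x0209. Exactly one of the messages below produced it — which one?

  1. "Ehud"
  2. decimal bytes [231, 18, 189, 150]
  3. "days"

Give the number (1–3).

2

Key "X" = 58 is 1 byte ≤ B = 5; zero-pad to 5 bytes: K' = 58 00 00 00 00.
K' ⊕ ipad = 6e 36 36 36 36; K' ⊕ opad = 04 5c 5c 5c 5c.
m1: inner = H(6e 36 36 36 36 45 68 75 64) = 02 cc; tag = H(04 5c 5c 5c 5c 02 cc) = 0242
m2: inner = H(6e 36 36 36 36 e7 12 bd 96) = 03 92; tag = H(04 5c 5c 5c 5c 03 92) = 0209 ← matches
m3: inner = H(6e 36 36 36 36 64 61 79 73) = 02 f7; tag = H(04 5c 5c 5c 5c 02 f7) = 026d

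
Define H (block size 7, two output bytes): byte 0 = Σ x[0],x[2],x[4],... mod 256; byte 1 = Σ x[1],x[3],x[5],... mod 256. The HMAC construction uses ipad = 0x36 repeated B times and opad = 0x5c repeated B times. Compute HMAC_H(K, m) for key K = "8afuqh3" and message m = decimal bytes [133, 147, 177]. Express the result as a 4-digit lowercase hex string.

Key "8afuqh3" = 38 61 66 75 71 68 33 is exactly B = 7 bytes: K' = 38 61 66 75 71 68 33.
K' ⊕ ipad = 0e 57 50 43 47 5e 05.  K' ⊕ opad = 64 3d 3a 29 2d 34 6f.
Inner input = (K'⊕ipad) ∥ m = 0e 57 50 43 47 5e 05 ∥ 85 93 b1.
Inner hash: even-index sum = 317 mod 256 = 61; odd-index sum = 558 mod 256 = 46 → 3d 2e.
Outer input = (K'⊕opad) ∥ inner = 64 3d 3a 29 2d 34 6f ∥ 3d 2e.
Outer hash (tag): even-index sum = 360 mod 256 = 104; odd-index sum = 215 mod 256 = 215 → 68 d7.

68d7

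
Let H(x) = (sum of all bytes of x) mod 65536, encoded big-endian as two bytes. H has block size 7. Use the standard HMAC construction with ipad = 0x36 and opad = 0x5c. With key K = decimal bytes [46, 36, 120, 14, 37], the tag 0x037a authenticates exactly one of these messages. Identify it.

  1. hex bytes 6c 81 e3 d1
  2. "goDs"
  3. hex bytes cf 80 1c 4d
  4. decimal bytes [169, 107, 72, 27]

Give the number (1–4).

Key decimal bytes [46, 36, 120, 14, 37] = 2e 24 78 0e 25 is 5 bytes ≤ B = 7; zero-pad to 7 bytes: K' = 2e 24 78 0e 25 00 00.
K' ⊕ ipad = 18 12 4e 38 13 36 36; K' ⊕ opad = 72 78 24 52 79 5c 5c.
m1: inner = H(18 12 4e 38 13 36 36 6c 81 e3 d1) = 03 d0; tag = H(72 78 24 52 79 5c 5c 03 d0) = 0364
m2: inner = H(18 12 4e 38 13 36 36 67 6f 44 73) = 02 bc; tag = H(72 78 24 52 79 5c 5c 02 bc) = 034f
m3: inner = H(18 12 4e 38 13 36 36 cf 80 1c 4d) = 02 e7; tag = H(72 78 24 52 79 5c 5c 02 e7) = 037a ← matches
m4: inner = H(18 12 4e 38 13 36 36 a9 6b 48 1b) = 02 a6; tag = H(72 78 24 52 79 5c 5c 02 a6) = 0339

3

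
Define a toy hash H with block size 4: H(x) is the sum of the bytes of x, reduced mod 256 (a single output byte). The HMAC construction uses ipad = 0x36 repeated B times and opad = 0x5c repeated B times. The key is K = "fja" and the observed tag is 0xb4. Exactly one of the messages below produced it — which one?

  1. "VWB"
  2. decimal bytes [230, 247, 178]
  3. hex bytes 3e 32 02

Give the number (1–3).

Key "fja" = 66 6a 61 is 3 bytes ≤ B = 4; zero-pad to 4 bytes: K' = 66 6a 61 00.
K' ⊕ ipad = 50 5c 57 36; K' ⊕ opad = 3a 36 3d 5c.
m1: inner = H(50 5c 57 36 56 57 42) = 28; tag = H(3a 36 3d 5c 28) = 31
m2: inner = H(50 5c 57 36 e6 f7 b2) = c8; tag = H(3a 36 3d 5c c8) = d1
m3: inner = H(50 5c 57 36 3e 32 02) = ab; tag = H(3a 36 3d 5c ab) = b4 ← matches

3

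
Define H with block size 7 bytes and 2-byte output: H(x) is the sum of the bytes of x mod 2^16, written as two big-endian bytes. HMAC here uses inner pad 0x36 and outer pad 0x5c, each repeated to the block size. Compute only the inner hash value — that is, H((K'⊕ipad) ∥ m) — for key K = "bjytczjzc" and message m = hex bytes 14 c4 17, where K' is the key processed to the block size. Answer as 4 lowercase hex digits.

Key "bjytczjzc" = 62 6a 79 74 63 7a 6a 7a 63 is 9 bytes > B = 7, so hash it first: H(key) = 03 dd, then zero-pad to 7 bytes: K' = 03 dd 00 00 00 00 00.
K' ⊕ ipad = 35 eb 36 36 36 36 36.
Inner input = 35 eb 36 36 36 36 36 ∥ 14 c4 17.
Inner hash: sum = 53+235+54+54+54+54+54+20+196+23 = 797 → 03 1d.

031d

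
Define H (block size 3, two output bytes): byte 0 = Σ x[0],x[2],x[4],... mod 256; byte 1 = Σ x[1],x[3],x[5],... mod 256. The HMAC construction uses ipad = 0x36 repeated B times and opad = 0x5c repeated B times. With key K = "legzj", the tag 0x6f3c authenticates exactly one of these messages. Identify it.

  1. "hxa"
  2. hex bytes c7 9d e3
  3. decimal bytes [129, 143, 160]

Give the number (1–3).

Key "legzj" = 6c 65 67 7a 6a is 5 bytes > B = 3, so hash it first: H(key) = 3d df, then zero-pad to 3 bytes: K' = 3d df 00.
K' ⊕ ipad = 0b e9 36; K' ⊕ opad = 61 83 5c.
m1: inner = H(0b e9 36 68 78 61) = b9 b2; tag = H(61 83 5c b9 b2) = 6f3c ← matches
m2: inner = H(0b e9 36 c7 9d e3) = de 93; tag = H(61 83 5c de 93) = 5061
m3: inner = H(0b e9 36 81 8f a0) = d0 0a; tag = H(61 83 5c d0 0a) = c753

1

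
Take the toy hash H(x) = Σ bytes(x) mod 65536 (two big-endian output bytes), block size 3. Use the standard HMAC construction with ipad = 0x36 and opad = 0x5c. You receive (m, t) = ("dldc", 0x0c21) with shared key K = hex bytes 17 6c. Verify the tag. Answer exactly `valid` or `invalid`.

invalid

Key hex bytes 17 6c is 2 bytes ≤ B = 3; zero-pad to 3 bytes: K' = 17 6c 00.
K' ⊕ ipad = 21 5a 36; K' ⊕ opad = 4b 30 5c.
Inner hash: sum = 33+90+54+100+108+100+99 = 584 → 02 48.
Outer hash (recomputed tag): sum = 75+48+92+2+72 = 289 → 01 21.
Recomputed tag = 0121; claimed = 0c21 → mismatch.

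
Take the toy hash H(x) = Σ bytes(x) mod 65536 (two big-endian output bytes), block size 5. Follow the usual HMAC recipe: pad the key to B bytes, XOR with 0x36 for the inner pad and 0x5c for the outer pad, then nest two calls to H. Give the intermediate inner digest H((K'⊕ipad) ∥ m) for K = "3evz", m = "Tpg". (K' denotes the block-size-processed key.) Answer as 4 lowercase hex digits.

0245

Key "3evz" = 33 65 76 7a is 4 bytes ≤ B = 5; zero-pad to 5 bytes: K' = 33 65 76 7a 00.
K' ⊕ ipad = 05 53 40 4c 36.
Inner input = 05 53 40 4c 36 ∥ 54 70 67.
Inner hash: sum = 5+83+64+76+54+84+112+103 = 581 → 02 45.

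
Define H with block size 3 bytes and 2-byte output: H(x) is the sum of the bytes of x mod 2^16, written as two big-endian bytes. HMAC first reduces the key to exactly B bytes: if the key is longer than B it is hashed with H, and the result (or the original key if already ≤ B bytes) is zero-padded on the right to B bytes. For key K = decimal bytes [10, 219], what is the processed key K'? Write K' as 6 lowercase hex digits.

Key decimal bytes [10, 219] = 0a db is 2 bytes ≤ B = 3; zero-pad to 3 bytes: K' = 0a db 00.

0adb00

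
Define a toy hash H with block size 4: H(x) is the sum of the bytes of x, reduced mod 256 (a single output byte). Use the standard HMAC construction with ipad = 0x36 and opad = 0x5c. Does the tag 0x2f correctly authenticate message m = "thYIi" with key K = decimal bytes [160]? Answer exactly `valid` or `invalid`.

Key decimal bytes [160] = a0 is 1 byte ≤ B = 4; zero-pad to 4 bytes: K' = a0 00 00 00.
K' ⊕ ipad = 96 36 36 36; K' ⊕ opad = fc 5c 5c 5c.
Inner hash: sum = 150+54+54+54+116+104+89+73+105 = 799; mod 256 = 31 → 1f.
Outer hash (recomputed tag): sum = 252+92+92+92+31 = 559; mod 256 = 47 → 2f.
Recomputed tag = 2f; claimed = 2f → match.

valid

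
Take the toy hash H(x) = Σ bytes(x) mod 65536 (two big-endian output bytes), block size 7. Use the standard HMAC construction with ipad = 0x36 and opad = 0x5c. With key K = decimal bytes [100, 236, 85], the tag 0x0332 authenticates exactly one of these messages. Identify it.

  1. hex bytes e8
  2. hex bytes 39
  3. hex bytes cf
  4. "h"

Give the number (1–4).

4

Key decimal bytes [100, 236, 85] = 64 ec 55 is 3 bytes ≤ B = 7; zero-pad to 7 bytes: K' = 64 ec 55 00 00 00 00.
K' ⊕ ipad = 52 da 63 36 36 36 36; K' ⊕ opad = 38 b0 09 5c 5c 5c 5c.
m1: inner = H(52 da 63 36 36 36 36 e8) = 03 4f; tag = H(38 b0 09 5c 5c 5c 5c 03 4f) = 02b3
m2: inner = H(52 da 63 36 36 36 36 39) = 02 a0; tag = H(38 b0 09 5c 5c 5c 5c 02 a0) = 0303
m3: inner = H(52 da 63 36 36 36 36 cf) = 03 36; tag = H(38 b0 09 5c 5c 5c 5c 03 36) = 029a
m4: inner = H(52 da 63 36 36 36 36 68) = 02 cf; tag = H(38 b0 09 5c 5c 5c 5c 02 cf) = 0332 ← matches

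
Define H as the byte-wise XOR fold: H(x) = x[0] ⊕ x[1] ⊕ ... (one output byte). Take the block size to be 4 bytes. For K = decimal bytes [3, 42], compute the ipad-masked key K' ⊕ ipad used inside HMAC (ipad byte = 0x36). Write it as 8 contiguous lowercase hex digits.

351c3636

Key decimal bytes [3, 42] = 03 2a is 2 bytes ≤ B = 4; zero-pad to 4 bytes: K' = 03 2a 00 00.
XOR each byte with 0x36: 03⊕36=35, 2a⊕36=1c, 00⊕36=36, 00⊕36=36.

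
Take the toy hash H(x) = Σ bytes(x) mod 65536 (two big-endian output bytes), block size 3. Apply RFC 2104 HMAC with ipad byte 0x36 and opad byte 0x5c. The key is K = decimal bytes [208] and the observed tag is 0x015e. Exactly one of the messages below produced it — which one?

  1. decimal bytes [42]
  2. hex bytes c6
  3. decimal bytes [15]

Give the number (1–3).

Key decimal bytes [208] = d0 is 1 byte ≤ B = 3; zero-pad to 3 bytes: K' = d0 00 00.
K' ⊕ ipad = e6 36 36; K' ⊕ opad = 8c 5c 5c.
m1: inner = H(e6 36 36 2a) = 01 7c; tag = H(8c 5c 5c 01 7c) = 01c1
m2: inner = H(e6 36 36 c6) = 02 18; tag = H(8c 5c 5c 02 18) = 015e ← matches
m3: inner = H(e6 36 36 0f) = 01 61; tag = H(8c 5c 5c 01 61) = 01a6

2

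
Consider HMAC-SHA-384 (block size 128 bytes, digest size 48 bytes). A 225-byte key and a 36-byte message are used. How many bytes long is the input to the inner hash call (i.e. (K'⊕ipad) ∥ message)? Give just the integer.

164

Key is 225 > 128 bytes, so it is hashed to 48 bytes then zero-padded to 128: |K'| = 128.
Inner input = (K'⊕ipad) ∥ m → 128 + 36 = 164 bytes.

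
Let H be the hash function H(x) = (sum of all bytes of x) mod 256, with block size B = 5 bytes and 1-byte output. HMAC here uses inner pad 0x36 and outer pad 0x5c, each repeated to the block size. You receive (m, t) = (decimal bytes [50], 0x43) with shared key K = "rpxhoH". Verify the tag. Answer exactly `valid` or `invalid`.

invalid

Key "rpxhoH" = 72 70 78 68 6f 48 is 6 bytes > B = 5, so hash it first: H(key) = 79, then zero-pad to 5 bytes: K' = 79 00 00 00 00.
K' ⊕ ipad = 4f 36 36 36 36; K' ⊕ opad = 25 5c 5c 5c 5c.
Inner hash: sum = 79+54+54+54+54+50 = 345; mod 256 = 89 → 59.
Outer hash (recomputed tag): sum = 37+92+92+92+92+89 = 494; mod 256 = 238 → ee.
Recomputed tag = ee; claimed = 43 → mismatch.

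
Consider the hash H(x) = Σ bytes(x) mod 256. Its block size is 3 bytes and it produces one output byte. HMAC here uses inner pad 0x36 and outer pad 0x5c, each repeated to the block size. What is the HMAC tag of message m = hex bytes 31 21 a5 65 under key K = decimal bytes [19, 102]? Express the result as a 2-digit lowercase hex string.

ec

Key decimal bytes [19, 102] = 13 66 is 2 bytes ≤ B = 3; zero-pad to 3 bytes: K' = 13 66 00.
K' ⊕ ipad = 25 50 36.  K' ⊕ opad = 4f 3a 5c.
Inner input = (K'⊕ipad) ∥ m = 25 50 36 ∥ 31 21 a5 65.
Inner hash: sum = 37+80+54+49+33+165+101 = 519; mod 256 = 7 → 07.
Outer input = (K'⊕opad) ∥ inner = 4f 3a 5c ∥ 07.
Outer hash (tag): sum = 79+58+92+7 = 236 → ec.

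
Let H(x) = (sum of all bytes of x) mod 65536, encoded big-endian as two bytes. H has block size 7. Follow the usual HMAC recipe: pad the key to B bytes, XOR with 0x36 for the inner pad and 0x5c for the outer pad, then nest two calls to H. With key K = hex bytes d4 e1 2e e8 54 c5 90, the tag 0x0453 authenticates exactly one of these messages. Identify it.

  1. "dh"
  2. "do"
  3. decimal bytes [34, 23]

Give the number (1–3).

1

Key hex bytes d4 e1 2e e8 54 c5 90 is exactly B = 7 bytes: K' = d4 e1 2e e8 54 c5 90.
K' ⊕ ipad = e2 d7 18 de 62 f3 a6; K' ⊕ opad = 88 bd 72 b4 08 99 cc.
m1: inner = H(e2 d7 18 de 62 f3 a6 64 68) = 05 76; tag = H(88 bd 72 b4 08 99 cc 05 76) = 0453 ← matches
m2: inner = H(e2 d7 18 de 62 f3 a6 64 6f) = 05 7d; tag = H(88 bd 72 b4 08 99 cc 05 7d) = 045a
m3: inner = H(e2 d7 18 de 62 f3 a6 22 17) = 04 e3; tag = H(88 bd 72 b4 08 99 cc 04 e3) = 04bf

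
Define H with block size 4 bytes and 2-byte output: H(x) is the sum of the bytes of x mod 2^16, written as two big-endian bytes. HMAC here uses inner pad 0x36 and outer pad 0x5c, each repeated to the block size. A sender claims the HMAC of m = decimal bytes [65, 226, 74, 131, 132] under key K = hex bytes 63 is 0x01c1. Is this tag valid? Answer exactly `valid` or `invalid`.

valid

Key hex bytes 63 is 1 byte ≤ B = 4; zero-pad to 4 bytes: K' = 63 00 00 00.
K' ⊕ ipad = 55 36 36 36; K' ⊕ opad = 3f 5c 5c 5c.
Inner hash: sum = 85+54+54+54+65+226+74+131+132 = 875 → 03 6b.
Outer hash (recomputed tag): sum = 63+92+92+92+3+107 = 449 → 01 c1.
Recomputed tag = 01c1; claimed = 01c1 → match.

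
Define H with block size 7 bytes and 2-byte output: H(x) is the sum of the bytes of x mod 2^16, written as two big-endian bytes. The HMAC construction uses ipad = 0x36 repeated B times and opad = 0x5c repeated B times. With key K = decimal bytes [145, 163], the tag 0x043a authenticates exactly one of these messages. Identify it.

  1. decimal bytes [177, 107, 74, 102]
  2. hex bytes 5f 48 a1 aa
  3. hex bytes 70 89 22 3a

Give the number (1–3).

3

Key decimal bytes [145, 163] = 91 a3 is 2 bytes ≤ B = 7; zero-pad to 7 bytes: K' = 91 a3 00 00 00 00 00.
K' ⊕ ipad = a7 95 36 36 36 36 36; K' ⊕ opad = cd ff 5c 5c 5c 5c 5c.
m1: inner = H(a7 95 36 36 36 36 36 b1 6b 4a 66) = 04 16; tag = H(cd ff 5c 5c 5c 5c 5c 04 16) = 03b2
m2: inner = H(a7 95 36 36 36 36 36 5f 48 a1 aa) = 04 3c; tag = H(cd ff 5c 5c 5c 5c 5c 04 3c) = 03d8
m3: inner = H(a7 95 36 36 36 36 36 70 89 22 3a) = 03 9f; tag = H(cd ff 5c 5c 5c 5c 5c 03 9f) = 043a ← matches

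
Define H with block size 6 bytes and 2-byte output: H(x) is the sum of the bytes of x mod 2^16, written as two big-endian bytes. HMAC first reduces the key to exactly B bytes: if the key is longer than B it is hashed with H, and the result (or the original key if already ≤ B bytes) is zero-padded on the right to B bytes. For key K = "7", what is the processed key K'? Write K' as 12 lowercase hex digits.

Key "7" = 37 is 1 byte ≤ B = 6; zero-pad to 6 bytes: K' = 37 00 00 00 00 00.

370000000000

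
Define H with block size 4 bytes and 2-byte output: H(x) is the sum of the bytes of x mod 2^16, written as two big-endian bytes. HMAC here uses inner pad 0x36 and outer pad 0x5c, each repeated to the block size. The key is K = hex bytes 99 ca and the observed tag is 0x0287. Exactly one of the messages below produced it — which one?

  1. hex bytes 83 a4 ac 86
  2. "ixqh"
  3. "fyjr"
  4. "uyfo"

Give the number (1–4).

1

Key hex bytes 99 ca is 2 bytes ≤ B = 4; zero-pad to 4 bytes: K' = 99 ca 00 00.
K' ⊕ ipad = af fc 36 36; K' ⊕ opad = c5 96 5c 5c.
m1: inner = H(af fc 36 36 83 a4 ac 86) = 04 70; tag = H(c5 96 5c 5c 04 70) = 0287 ← matches
m2: inner = H(af fc 36 36 69 78 71 68) = 03 d1; tag = H(c5 96 5c 5c 03 d1) = 02e7
m3: inner = H(af fc 36 36 66 79 6a 72) = 03 d2; tag = H(c5 96 5c 5c 03 d2) = 02e8
m4: inner = H(af fc 36 36 75 79 66 6f) = 03 da; tag = H(c5 96 5c 5c 03 da) = 02f0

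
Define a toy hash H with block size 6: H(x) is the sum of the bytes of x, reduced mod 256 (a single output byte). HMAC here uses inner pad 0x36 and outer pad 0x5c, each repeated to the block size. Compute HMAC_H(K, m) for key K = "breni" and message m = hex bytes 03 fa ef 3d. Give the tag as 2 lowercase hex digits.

Key "breni" = 62 72 65 6e 69 is 5 bytes ≤ B = 6; zero-pad to 6 bytes: K' = 62 72 65 6e 69 00.
K' ⊕ ipad = 54 44 53 58 5f 36.  K' ⊕ opad = 3e 2e 39 32 35 5c.
Inner input = (K'⊕ipad) ∥ m = 54 44 53 58 5f 36 ∥ 03 fa ef 3d.
Inner hash: sum = 84+68+83+88+95+54+3+250+239+61 = 1025; mod 256 = 1 → 01.
Outer input = (K'⊕opad) ∥ inner = 3e 2e 39 32 35 5c ∥ 01.
Outer hash (tag): sum = 62+46+57+50+53+92+1 = 361; mod 256 = 105 → 69.

69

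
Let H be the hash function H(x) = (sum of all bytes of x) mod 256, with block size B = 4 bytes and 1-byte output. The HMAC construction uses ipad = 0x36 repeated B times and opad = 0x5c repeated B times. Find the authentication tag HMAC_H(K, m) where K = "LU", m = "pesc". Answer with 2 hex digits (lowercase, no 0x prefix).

c5

Key "LU" = 4c 55 is 2 bytes ≤ B = 4; zero-pad to 4 bytes: K' = 4c 55 00 00.
K' ⊕ ipad = 7a 63 36 36.  K' ⊕ opad = 10 09 5c 5c.
Inner input = (K'⊕ipad) ∥ m = 7a 63 36 36 ∥ 70 65 73 63.
Inner hash: sum = 122+99+54+54+112+101+115+99 = 756; mod 256 = 244 → f4.
Outer input = (K'⊕opad) ∥ inner = 10 09 5c 5c ∥ f4.
Outer hash (tag): sum = 16+9+92+92+244 = 453; mod 256 = 197 → c5.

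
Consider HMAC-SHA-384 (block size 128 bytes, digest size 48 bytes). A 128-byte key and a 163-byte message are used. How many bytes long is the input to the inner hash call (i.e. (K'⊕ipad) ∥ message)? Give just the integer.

Key is 128 ≤ 128 bytes, zero-padded: |K'| = 128.
Inner input = (K'⊕ipad) ∥ m → 128 + 163 = 291 bytes.

291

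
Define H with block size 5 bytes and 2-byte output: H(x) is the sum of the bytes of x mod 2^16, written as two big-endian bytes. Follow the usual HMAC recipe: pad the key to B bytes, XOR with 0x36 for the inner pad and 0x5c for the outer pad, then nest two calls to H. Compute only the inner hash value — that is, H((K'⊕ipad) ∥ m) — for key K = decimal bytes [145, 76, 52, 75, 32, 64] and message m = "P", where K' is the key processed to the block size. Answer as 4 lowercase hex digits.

01b3

Key decimal bytes [145, 76, 52, 75, 32, 64] = 91 4c 34 4b 20 40 is 6 bytes > B = 5, so hash it first: H(key) = 01 bc, then zero-pad to 5 bytes: K' = 01 bc 00 00 00.
K' ⊕ ipad = 37 8a 36 36 36.
Inner input = 37 8a 36 36 36 ∥ 50.
Inner hash: sum = 55+138+54+54+54+80 = 435 → 01 b3.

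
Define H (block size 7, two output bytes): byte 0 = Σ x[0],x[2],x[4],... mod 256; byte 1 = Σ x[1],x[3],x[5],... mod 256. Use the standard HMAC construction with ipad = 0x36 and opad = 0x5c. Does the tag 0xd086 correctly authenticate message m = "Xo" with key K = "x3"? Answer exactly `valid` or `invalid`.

Key "x3" = 78 33 is 2 bytes ≤ B = 7; zero-pad to 7 bytes: K' = 78 33 00 00 00 00 00.
K' ⊕ ipad = 4e 05 36 36 36 36 36; K' ⊕ opad = 24 6f 5c 5c 5c 5c 5c.
Inner hash: even-index sum = 351 mod 256 = 95; odd-index sum = 201 mod 256 = 201 → 5f c9.
Outer hash (recomputed tag): even-index sum = 513 mod 256 = 1; odd-index sum = 390 mod 256 = 134 → 01 86.
Recomputed tag = 0186; claimed = d086 → mismatch.

invalid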